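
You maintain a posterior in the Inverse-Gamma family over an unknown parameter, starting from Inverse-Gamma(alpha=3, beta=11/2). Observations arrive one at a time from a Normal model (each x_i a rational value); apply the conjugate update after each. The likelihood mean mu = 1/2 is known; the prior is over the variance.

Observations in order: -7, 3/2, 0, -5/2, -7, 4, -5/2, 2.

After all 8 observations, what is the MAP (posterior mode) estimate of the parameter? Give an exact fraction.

obs 1: x=-7 → posterior Inverse-Gamma(7/2, 269/8)
obs 2: x=3/2 → posterior Inverse-Gamma(4, 273/8)
obs 3: x=0 → posterior Inverse-Gamma(9/2, 137/4)
obs 4: x=-5/2 → posterior Inverse-Gamma(5, 155/4)
obs 5: x=-7 → posterior Inverse-Gamma(11/2, 535/8)
obs 6: x=4 → posterior Inverse-Gamma(6, 73)
obs 7: x=-5/2 → posterior Inverse-Gamma(13/2, 155/2)
obs 8: x=2 → posterior Inverse-Gamma(7, 629/8)

629/64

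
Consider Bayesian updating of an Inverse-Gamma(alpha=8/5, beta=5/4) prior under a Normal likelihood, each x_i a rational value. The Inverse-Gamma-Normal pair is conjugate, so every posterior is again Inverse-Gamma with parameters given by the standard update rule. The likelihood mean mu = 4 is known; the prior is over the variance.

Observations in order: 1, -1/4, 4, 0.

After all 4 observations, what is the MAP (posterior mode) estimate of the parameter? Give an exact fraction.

obs 1: x=1 → posterior Inverse-Gamma(21/10, 23/4)
obs 2: x=-1/4 → posterior Inverse-Gamma(13/5, 473/32)
obs 3: x=4 → posterior Inverse-Gamma(31/10, 473/32)
obs 4: x=0 → posterior Inverse-Gamma(18/5, 729/32)

3645/736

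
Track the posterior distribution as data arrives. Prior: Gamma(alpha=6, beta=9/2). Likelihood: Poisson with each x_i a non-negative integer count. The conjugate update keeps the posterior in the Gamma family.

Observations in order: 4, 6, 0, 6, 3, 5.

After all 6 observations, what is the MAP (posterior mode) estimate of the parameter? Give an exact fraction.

obs 1: x=4 → posterior Gamma(10, 11/2)
obs 2: x=6 → posterior Gamma(16, 13/2)
obs 3: x=0 → posterior Gamma(16, 15/2)
obs 4: x=6 → posterior Gamma(22, 17/2)
obs 5: x=3 → posterior Gamma(25, 19/2)
obs 6: x=5 → posterior Gamma(30, 21/2)

58/21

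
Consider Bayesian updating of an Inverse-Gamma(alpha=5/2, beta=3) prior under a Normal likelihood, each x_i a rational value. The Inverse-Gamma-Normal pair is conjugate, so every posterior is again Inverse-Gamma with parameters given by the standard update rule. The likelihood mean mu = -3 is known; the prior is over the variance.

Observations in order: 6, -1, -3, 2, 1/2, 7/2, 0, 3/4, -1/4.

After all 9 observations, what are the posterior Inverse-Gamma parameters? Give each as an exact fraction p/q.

alpha=7, beta=1609/16

obs 1: x=6 → posterior Inverse-Gamma(3, 87/2)
obs 2: x=-1 → posterior Inverse-Gamma(7/2, 91/2)
obs 3: x=-3 → posterior Inverse-Gamma(4, 91/2)
obs 4: x=2 → posterior Inverse-Gamma(9/2, 58)
obs 5: x=1/2 → posterior Inverse-Gamma(5, 513/8)
obs 6: x=7/2 → posterior Inverse-Gamma(11/2, 341/4)
obs 7: x=0 → posterior Inverse-Gamma(6, 359/4)
obs 8: x=3/4 → posterior Inverse-Gamma(13/2, 3097/32)
obs 9: x=-1/4 → posterior Inverse-Gamma(7, 1609/16)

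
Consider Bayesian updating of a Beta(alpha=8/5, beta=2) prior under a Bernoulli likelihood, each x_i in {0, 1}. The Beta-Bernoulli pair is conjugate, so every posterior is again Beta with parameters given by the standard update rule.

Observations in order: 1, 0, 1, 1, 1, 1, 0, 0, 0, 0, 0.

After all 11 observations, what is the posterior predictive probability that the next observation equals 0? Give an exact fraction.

40/73

obs 1: x=1 → posterior Beta(13/5, 2)
obs 2: x=0 → posterior Beta(13/5, 3)
obs 3: x=1 → posterior Beta(18/5, 3)
obs 4: x=1 → posterior Beta(23/5, 3)
obs 5: x=1 → posterior Beta(28/5, 3)
obs 6: x=1 → posterior Beta(33/5, 3)
obs 7: x=0 → posterior Beta(33/5, 4)
obs 8: x=0 → posterior Beta(33/5, 5)
obs 9: x=0 → posterior Beta(33/5, 6)
obs 10: x=0 → posterior Beta(33/5, 7)
obs 11: x=0 → posterior Beta(33/5, 8)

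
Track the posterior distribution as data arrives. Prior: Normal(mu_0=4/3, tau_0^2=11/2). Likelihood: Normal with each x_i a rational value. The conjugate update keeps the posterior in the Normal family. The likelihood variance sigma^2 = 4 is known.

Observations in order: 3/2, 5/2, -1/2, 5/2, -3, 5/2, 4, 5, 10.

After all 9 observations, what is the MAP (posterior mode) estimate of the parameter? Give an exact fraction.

1681/642

obs 1: x=3/2 → posterior Normal(163/114, 44/19)
obs 2: x=5/2 → posterior Normal(82/45, 22/15)
obs 3: x=-1/2 → posterior Normal(295/246, 44/41)
obs 4: x=5/2 → posterior Normal(115/78, 11/13)
obs 5: x=-3 → posterior Normal(131/189, 44/63)
obs 6: x=5/2 → posterior Normal(427/444, 22/37)
obs 7: x=4 → posterior Normal(691/510, 44/85)
obs 8: x=5 → posterior Normal(1021/576, 11/24)
obs 9: x=10 → posterior Normal(1681/642, 44/107)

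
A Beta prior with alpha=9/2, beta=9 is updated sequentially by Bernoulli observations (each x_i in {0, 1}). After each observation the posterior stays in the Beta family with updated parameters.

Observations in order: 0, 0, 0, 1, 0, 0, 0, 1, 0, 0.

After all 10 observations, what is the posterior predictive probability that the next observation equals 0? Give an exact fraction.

34/47

obs 1: x=0 → posterior Beta(9/2, 10)
obs 2: x=0 → posterior Beta(9/2, 11)
obs 3: x=0 → posterior Beta(9/2, 12)
obs 4: x=1 → posterior Beta(11/2, 12)
obs 5: x=0 → posterior Beta(11/2, 13)
obs 6: x=0 → posterior Beta(11/2, 14)
obs 7: x=0 → posterior Beta(11/2, 15)
obs 8: x=1 → posterior Beta(13/2, 15)
obs 9: x=0 → posterior Beta(13/2, 16)
obs 10: x=0 → posterior Beta(13/2, 17)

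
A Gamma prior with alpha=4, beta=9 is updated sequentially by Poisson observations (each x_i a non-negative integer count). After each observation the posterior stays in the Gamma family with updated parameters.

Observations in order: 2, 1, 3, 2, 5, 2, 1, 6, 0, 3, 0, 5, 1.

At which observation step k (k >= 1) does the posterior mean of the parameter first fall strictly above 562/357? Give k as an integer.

obs 1: x=2 → posterior Gamma(6, 10)
obs 2: x=1 → posterior Gamma(7, 11)
obs 3: x=3 → posterior Gamma(10, 12)
obs 4: x=2 → posterior Gamma(12, 13)
obs 5: x=5 → posterior Gamma(17, 14)
obs 6: x=2 → posterior Gamma(19, 15)
obs 7: x=1 → posterior Gamma(20, 16)
obs 8: x=6 → posterior Gamma(26, 17)
obs 9: x=0 → posterior Gamma(26, 18)
obs 10: x=3 → posterior Gamma(29, 19)
obs 11: x=0 → posterior Gamma(29, 20)
obs 12: x=5 → posterior Gamma(34, 21)
obs 13: x=1 → posterior Gamma(35, 22)

k = 12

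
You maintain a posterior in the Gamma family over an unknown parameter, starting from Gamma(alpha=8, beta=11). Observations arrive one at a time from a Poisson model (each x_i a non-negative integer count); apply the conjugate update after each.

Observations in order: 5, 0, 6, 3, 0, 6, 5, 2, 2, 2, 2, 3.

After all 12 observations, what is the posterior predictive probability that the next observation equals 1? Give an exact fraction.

9066036640490357856718124906349978429902268891182530112708651/32169616653111091033856618808434137911335827171513004936134656

obs 1: x=5 → posterior Gamma(13, 12)
obs 2: x=0 → posterior Gamma(13, 13)
obs 3: x=6 → posterior Gamma(19, 14)
obs 4: x=3 → posterior Gamma(22, 15)
obs 5: x=0 → posterior Gamma(22, 16)
obs 6: x=6 → posterior Gamma(28, 17)
obs 7: x=5 → posterior Gamma(33, 18)
obs 8: x=2 → posterior Gamma(35, 19)
obs 9: x=2 → posterior Gamma(37, 20)
obs 10: x=2 → posterior Gamma(39, 21)
obs 11: x=2 → posterior Gamma(41, 22)
obs 12: x=3 → posterior Gamma(44, 23)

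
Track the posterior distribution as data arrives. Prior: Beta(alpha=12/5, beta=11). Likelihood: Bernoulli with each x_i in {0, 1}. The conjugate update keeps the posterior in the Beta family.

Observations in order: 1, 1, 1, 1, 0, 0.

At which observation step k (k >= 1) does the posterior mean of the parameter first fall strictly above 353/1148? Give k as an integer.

obs 1: x=1 → posterior Beta(17/5, 11)
obs 2: x=1 → posterior Beta(22/5, 11)
obs 3: x=1 → posterior Beta(27/5, 11)
obs 4: x=1 → posterior Beta(32/5, 11)
obs 5: x=0 → posterior Beta(32/5, 12)
obs 6: x=0 → posterior Beta(32/5, 13)

k = 3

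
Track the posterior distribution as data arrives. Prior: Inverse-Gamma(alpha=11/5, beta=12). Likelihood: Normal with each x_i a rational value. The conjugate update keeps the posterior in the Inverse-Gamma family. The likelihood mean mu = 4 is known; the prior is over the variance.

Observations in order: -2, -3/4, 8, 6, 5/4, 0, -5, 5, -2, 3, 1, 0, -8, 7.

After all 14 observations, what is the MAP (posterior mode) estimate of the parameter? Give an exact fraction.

obs 1: x=-2 → posterior Inverse-Gamma(27/10, 30)
obs 2: x=-3/4 → posterior Inverse-Gamma(16/5, 1321/32)
obs 3: x=8 → posterior Inverse-Gamma(37/10, 1577/32)
obs 4: x=6 → posterior Inverse-Gamma(21/5, 1641/32)
obs 5: x=5/4 → posterior Inverse-Gamma(47/10, 881/16)
obs 6: x=0 → posterior Inverse-Gamma(26/5, 1009/16)
obs 7: x=-5 → posterior Inverse-Gamma(57/10, 1657/16)
obs 8: x=5 → posterior Inverse-Gamma(31/5, 1665/16)
obs 9: x=-2 → posterior Inverse-Gamma(67/10, 1953/16)
obs 10: x=3 → posterior Inverse-Gamma(36/5, 1961/16)
obs 11: x=1 → posterior Inverse-Gamma(77/10, 2033/16)
obs 12: x=0 → posterior Inverse-Gamma(41/5, 2161/16)
obs 13: x=-8 → posterior Inverse-Gamma(87/10, 3313/16)
obs 14: x=7 → posterior Inverse-Gamma(46/5, 3385/16)

16925/816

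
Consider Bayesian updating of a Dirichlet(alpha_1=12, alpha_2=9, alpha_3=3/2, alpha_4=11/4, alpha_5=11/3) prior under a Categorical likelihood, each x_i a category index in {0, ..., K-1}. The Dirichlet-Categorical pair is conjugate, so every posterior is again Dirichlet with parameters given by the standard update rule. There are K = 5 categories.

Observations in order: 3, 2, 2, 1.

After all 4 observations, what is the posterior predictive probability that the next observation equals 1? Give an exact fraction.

24/79

obs 1: x=3 → posterior Dirichlet(12, 9, 3/2, 15/4, 11/3)
obs 2: x=2 → posterior Dirichlet(12, 9, 5/2, 15/4, 11/3)
obs 3: x=2 → posterior Dirichlet(12, 9, 7/2, 15/4, 11/3)
obs 4: x=1 → posterior Dirichlet(12, 10, 7/2, 15/4, 11/3)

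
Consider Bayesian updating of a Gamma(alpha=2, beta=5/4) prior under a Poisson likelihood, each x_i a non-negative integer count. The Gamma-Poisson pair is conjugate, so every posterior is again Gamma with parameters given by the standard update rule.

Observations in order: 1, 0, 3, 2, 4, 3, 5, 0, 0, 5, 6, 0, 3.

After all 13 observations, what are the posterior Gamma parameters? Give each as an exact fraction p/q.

alpha=34, beta=57/4

obs 1: x=1 → posterior Gamma(3, 9/4)
obs 2: x=0 → posterior Gamma(3, 13/4)
obs 3: x=3 → posterior Gamma(6, 17/4)
obs 4: x=2 → posterior Gamma(8, 21/4)
obs 5: x=4 → posterior Gamma(12, 25/4)
obs 6: x=3 → posterior Gamma(15, 29/4)
obs 7: x=5 → posterior Gamma(20, 33/4)
obs 8: x=0 → posterior Gamma(20, 37/4)
obs 9: x=0 → posterior Gamma(20, 41/4)
obs 10: x=5 → posterior Gamma(25, 45/4)
obs 11: x=6 → posterior Gamma(31, 49/4)
obs 12: x=0 → posterior Gamma(31, 53/4)
obs 13: x=3 → posterior Gamma(34, 57/4)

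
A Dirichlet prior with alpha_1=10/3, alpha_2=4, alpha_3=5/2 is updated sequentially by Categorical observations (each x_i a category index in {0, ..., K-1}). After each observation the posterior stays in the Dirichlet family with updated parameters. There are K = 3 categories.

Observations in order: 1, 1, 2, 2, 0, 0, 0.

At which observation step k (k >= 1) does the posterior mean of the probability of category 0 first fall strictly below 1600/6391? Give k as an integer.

k = 4

obs 1: x=1 → posterior Dirichlet(10/3, 5, 5/2)
obs 2: x=1 → posterior Dirichlet(10/3, 6, 5/2)
obs 3: x=2 → posterior Dirichlet(10/3, 6, 7/2)
obs 4: x=2 → posterior Dirichlet(10/3, 6, 9/2)
obs 5: x=0 → posterior Dirichlet(13/3, 6, 9/2)
obs 6: x=0 → posterior Dirichlet(16/3, 6, 9/2)
obs 7: x=0 → posterior Dirichlet(19/3, 6, 9/2)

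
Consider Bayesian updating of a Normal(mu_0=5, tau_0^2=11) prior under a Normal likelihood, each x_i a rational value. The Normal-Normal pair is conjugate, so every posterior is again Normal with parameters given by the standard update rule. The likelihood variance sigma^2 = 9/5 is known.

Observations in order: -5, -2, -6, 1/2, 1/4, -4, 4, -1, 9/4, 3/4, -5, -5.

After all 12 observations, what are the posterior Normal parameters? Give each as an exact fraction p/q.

mu_0=-1425/892, tau_0^2=33/223

obs 1: x=-5 → posterior Normal(-115/32, 99/64)
obs 2: x=-2 → posterior Normal(-20/7, 99/119)
obs 3: x=-6 → posterior Normal(-335/87, 33/58)
obs 4: x=1/2 → posterior Normal(-1285/458, 99/229)
obs 5: x=1/4 → posterior Normal(-2515/1136, 99/284)
obs 6: x=-4 → posterior Normal(-3395/1356, 33/113)
obs 7: x=4 → posterior Normal(-2515/1576, 99/394)
obs 8: x=-1 → posterior Normal(-2735/1796, 99/449)
obs 9: x=9/4 → posterior Normal(-10/9, 11/56)
obs 10: x=3/4 → posterior Normal(-2075/2236, 99/559)
obs 11: x=-5 → posterior Normal(-3175/2456, 99/614)
obs 12: x=-5 → posterior Normal(-1425/892, 33/223)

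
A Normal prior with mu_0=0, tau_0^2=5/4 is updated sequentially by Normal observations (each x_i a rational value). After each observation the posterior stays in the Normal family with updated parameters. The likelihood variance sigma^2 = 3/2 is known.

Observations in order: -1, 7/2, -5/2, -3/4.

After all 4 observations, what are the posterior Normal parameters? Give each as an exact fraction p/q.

mu_0=-15/104, tau_0^2=15/52

obs 1: x=-1 → posterior Normal(-5/11, 15/22)
obs 2: x=7/2 → posterior Normal(25/32, 15/32)
obs 3: x=-5/2 → posterior Normal(0, 5/14)
obs 4: x=-3/4 → posterior Normal(-15/104, 15/52)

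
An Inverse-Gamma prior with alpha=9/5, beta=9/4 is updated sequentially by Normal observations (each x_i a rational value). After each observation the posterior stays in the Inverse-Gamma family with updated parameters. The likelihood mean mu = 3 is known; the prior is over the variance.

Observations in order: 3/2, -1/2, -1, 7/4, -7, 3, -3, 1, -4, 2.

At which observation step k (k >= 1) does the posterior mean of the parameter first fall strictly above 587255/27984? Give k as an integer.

k = 9

obs 1: x=3/2 → posterior Inverse-Gamma(23/10, 27/8)
obs 2: x=-1/2 → posterior Inverse-Gamma(14/5, 19/2)
obs 3: x=-1 → posterior Inverse-Gamma(33/10, 35/2)
obs 4: x=7/4 → posterior Inverse-Gamma(19/5, 585/32)
obs 5: x=-7 → posterior Inverse-Gamma(43/10, 2185/32)
obs 6: x=3 → posterior Inverse-Gamma(24/5, 2185/32)
obs 7: x=-3 → posterior Inverse-Gamma(53/10, 2761/32)
obs 8: x=1 → posterior Inverse-Gamma(29/5, 2825/32)
obs 9: x=-4 → posterior Inverse-Gamma(63/10, 3609/32)
obs 10: x=2 → posterior Inverse-Gamma(34/5, 3625/32)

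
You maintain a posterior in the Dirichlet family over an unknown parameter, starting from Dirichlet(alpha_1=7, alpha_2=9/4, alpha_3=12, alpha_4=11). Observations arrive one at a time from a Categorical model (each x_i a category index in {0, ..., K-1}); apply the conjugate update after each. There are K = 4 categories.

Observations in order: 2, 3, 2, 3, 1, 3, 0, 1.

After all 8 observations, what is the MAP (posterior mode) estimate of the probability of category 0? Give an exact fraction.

28/145

obs 1: x=2 → posterior Dirichlet(7, 9/4, 13, 11)
obs 2: x=3 → posterior Dirichlet(7, 9/4, 13, 12)
obs 3: x=2 → posterior Dirichlet(7, 9/4, 14, 12)
obs 4: x=3 → posterior Dirichlet(7, 9/4, 14, 13)
obs 5: x=1 → posterior Dirichlet(7, 13/4, 14, 13)
obs 6: x=3 → posterior Dirichlet(7, 13/4, 14, 14)
obs 7: x=0 → posterior Dirichlet(8, 13/4, 14, 14)
obs 8: x=1 → posterior Dirichlet(8, 17/4, 14, 14)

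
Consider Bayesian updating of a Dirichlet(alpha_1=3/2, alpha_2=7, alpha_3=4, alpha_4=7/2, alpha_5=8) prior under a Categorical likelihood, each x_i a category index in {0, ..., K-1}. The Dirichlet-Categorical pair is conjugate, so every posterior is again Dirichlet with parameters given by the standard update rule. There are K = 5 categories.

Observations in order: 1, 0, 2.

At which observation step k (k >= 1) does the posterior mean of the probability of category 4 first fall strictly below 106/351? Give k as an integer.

k = 3

obs 1: x=1 → posterior Dirichlet(3/2, 8, 4, 7/2, 8)
obs 2: x=0 → posterior Dirichlet(5/2, 8, 4, 7/2, 8)
obs 3: x=2 → posterior Dirichlet(5/2, 8, 5, 7/2, 8)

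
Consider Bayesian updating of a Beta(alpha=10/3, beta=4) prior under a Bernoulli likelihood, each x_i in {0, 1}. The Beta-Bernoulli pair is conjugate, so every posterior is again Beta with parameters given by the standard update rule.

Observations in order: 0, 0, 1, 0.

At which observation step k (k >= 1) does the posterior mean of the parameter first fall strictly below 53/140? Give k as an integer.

obs 1: x=0 → posterior Beta(10/3, 5)
obs 2: x=0 → posterior Beta(10/3, 6)
obs 3: x=1 → posterior Beta(13/3, 6)
obs 4: x=0 → posterior Beta(13/3, 7)

k = 2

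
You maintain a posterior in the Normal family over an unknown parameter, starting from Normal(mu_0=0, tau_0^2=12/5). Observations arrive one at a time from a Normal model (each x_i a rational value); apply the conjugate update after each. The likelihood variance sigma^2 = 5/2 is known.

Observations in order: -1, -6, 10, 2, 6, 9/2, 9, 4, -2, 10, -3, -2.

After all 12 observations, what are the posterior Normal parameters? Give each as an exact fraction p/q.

mu_0=756/313, tau_0^2=60/313

obs 1: x=-1 → posterior Normal(-24/49, 60/49)
obs 2: x=-6 → posterior Normal(-168/73, 60/73)
obs 3: x=10 → posterior Normal(72/97, 60/97)
obs 4: x=2 → posterior Normal(120/121, 60/121)
obs 5: x=6 → posterior Normal(264/145, 12/29)
obs 6: x=9/2 → posterior Normal(372/169, 60/169)
obs 7: x=9 → posterior Normal(588/193, 60/193)
obs 8: x=4 → posterior Normal(684/217, 60/217)
obs 9: x=-2 → posterior Normal(636/241, 60/241)
obs 10: x=10 → posterior Normal(876/265, 12/53)
obs 11: x=-3 → posterior Normal(804/289, 60/289)
obs 12: x=-2 → posterior Normal(756/313, 60/313)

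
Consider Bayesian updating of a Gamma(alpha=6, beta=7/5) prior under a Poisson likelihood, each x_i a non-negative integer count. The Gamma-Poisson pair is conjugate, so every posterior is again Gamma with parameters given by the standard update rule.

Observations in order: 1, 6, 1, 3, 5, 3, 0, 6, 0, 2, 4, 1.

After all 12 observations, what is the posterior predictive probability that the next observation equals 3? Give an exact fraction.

379681531997594409025099948077416139573754456967883474632347116901134139375/1768244706735709970236610520553877152396955452071842094503030350074907459584

obs 1: x=1 → posterior Gamma(7, 12/5)
obs 2: x=6 → posterior Gamma(13, 17/5)
obs 3: x=1 → posterior Gamma(14, 22/5)
obs 4: x=3 → posterior Gamma(17, 27/5)
obs 5: x=5 → posterior Gamma(22, 32/5)
obs 6: x=3 → posterior Gamma(25, 37/5)
obs 7: x=0 → posterior Gamma(25, 42/5)
obs 8: x=6 → posterior Gamma(31, 47/5)
obs 9: x=0 → posterior Gamma(31, 52/5)
obs 10: x=2 → posterior Gamma(33, 57/5)
obs 11: x=4 → posterior Gamma(37, 62/5)
obs 12: x=1 → posterior Gamma(38, 67/5)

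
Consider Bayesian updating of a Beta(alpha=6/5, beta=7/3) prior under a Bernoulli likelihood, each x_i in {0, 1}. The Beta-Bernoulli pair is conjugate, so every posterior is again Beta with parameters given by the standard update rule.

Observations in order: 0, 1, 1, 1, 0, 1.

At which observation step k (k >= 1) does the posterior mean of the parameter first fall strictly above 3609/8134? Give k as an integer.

obs 1: x=0 → posterior Beta(6/5, 10/3)
obs 2: x=1 → posterior Beta(11/5, 10/3)
obs 3: x=1 → posterior Beta(16/5, 10/3)
obs 4: x=1 → posterior Beta(21/5, 10/3)
obs 5: x=0 → posterior Beta(21/5, 13/3)
obs 6: x=1 → posterior Beta(26/5, 13/3)

k = 3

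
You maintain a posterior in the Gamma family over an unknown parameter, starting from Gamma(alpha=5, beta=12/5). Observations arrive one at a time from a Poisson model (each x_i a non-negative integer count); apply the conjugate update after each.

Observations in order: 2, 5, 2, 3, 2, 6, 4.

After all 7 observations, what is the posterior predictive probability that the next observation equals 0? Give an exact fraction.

3096263264537031876137686856267255616967297523567/58089409991159212052332855232011755388709594202112

obs 1: x=2 → posterior Gamma(7, 17/5)
obs 2: x=5 → posterior Gamma(12, 22/5)
obs 3: x=2 → posterior Gamma(14, 27/5)
obs 4: x=3 → posterior Gamma(17, 32/5)
obs 5: x=2 → posterior Gamma(19, 37/5)
obs 6: x=6 → posterior Gamma(25, 42/5)
obs 7: x=4 → posterior Gamma(29, 47/5)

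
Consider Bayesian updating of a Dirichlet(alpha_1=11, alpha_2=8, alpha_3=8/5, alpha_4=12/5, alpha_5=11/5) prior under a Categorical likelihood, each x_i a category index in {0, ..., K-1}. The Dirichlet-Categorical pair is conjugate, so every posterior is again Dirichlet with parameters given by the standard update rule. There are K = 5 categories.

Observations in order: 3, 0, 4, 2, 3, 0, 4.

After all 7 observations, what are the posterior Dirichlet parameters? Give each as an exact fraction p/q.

obs 1: x=3 → posterior Dirichlet(11, 8, 8/5, 17/5, 11/5)
obs 2: x=0 → posterior Dirichlet(12, 8, 8/5, 17/5, 11/5)
obs 3: x=4 → posterior Dirichlet(12, 8, 8/5, 17/5, 16/5)
obs 4: x=2 → posterior Dirichlet(12, 8, 13/5, 17/5, 16/5)
obs 5: x=3 → posterior Dirichlet(12, 8, 13/5, 22/5, 16/5)
obs 6: x=0 → posterior Dirichlet(13, 8, 13/5, 22/5, 16/5)
obs 7: x=4 → posterior Dirichlet(13, 8, 13/5, 22/5, 21/5)

alpha_1=13, alpha_2=8, alpha_3=13/5, alpha_4=22/5, alpha_5=21/5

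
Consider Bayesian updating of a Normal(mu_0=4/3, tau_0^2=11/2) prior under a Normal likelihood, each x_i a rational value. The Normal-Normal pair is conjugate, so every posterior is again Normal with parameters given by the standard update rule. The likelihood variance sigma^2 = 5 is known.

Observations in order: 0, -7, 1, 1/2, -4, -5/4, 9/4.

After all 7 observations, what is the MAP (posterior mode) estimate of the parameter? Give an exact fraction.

obs 1: x=0 → posterior Normal(40/63, 55/21)
obs 2: x=-7 → posterior Normal(-191/96, 55/32)
obs 3: x=1 → posterior Normal(-158/129, 55/43)
obs 4: x=1/2 → posterior Normal(-283/324, 55/54)
obs 5: x=-4 → posterior Normal(-547/390, 11/13)
obs 6: x=-5/4 → posterior Normal(-1259/912, 55/76)
obs 7: x=9/4 → posterior Normal(-481/522, 55/87)

-481/522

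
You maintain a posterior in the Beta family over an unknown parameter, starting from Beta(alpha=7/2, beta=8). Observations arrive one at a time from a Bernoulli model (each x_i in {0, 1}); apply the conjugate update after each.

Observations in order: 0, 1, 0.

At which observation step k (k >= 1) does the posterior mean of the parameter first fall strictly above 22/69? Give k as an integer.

k = 2

obs 1: x=0 → posterior Beta(7/2, 9)
obs 2: x=1 → posterior Beta(9/2, 9)
obs 3: x=0 → posterior Beta(9/2, 10)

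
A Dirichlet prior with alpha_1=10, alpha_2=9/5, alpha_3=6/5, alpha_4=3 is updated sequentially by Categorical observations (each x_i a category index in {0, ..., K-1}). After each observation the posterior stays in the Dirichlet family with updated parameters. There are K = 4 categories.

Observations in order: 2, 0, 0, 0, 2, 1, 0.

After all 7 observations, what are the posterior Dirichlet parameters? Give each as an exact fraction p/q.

alpha_1=14, alpha_2=14/5, alpha_3=16/5, alpha_4=3

obs 1: x=2 → posterior Dirichlet(10, 9/5, 11/5, 3)
obs 2: x=0 → posterior Dirichlet(11, 9/5, 11/5, 3)
obs 3: x=0 → posterior Dirichlet(12, 9/5, 11/5, 3)
obs 4: x=0 → posterior Dirichlet(13, 9/5, 11/5, 3)
obs 5: x=2 → posterior Dirichlet(13, 9/5, 16/5, 3)
obs 6: x=1 → posterior Dirichlet(13, 14/5, 16/5, 3)
obs 7: x=0 → posterior Dirichlet(14, 14/5, 16/5, 3)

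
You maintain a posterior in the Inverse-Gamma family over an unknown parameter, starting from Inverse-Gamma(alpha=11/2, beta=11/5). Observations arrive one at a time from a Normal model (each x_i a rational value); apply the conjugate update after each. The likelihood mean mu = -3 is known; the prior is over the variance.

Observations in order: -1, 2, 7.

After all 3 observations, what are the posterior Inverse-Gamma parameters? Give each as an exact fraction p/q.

alpha=7, beta=667/10

obs 1: x=-1 → posterior Inverse-Gamma(6, 21/5)
obs 2: x=2 → posterior Inverse-Gamma(13/2, 167/10)
obs 3: x=7 → posterior Inverse-Gamma(7, 667/10)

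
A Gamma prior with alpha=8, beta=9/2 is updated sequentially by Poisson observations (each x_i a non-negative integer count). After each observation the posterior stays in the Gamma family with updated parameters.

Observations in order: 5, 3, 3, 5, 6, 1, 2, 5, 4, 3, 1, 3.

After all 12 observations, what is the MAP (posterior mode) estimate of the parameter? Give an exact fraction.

obs 1: x=5 → posterior Gamma(13, 11/2)
obs 2: x=3 → posterior Gamma(16, 13/2)
obs 3: x=3 → posterior Gamma(19, 15/2)
obs 4: x=5 → posterior Gamma(24, 17/2)
obs 5: x=6 → posterior Gamma(30, 19/2)
obs 6: x=1 → posterior Gamma(31, 21/2)
obs 7: x=2 → posterior Gamma(33, 23/2)
obs 8: x=5 → posterior Gamma(38, 25/2)
obs 9: x=4 → posterior Gamma(42, 27/2)
obs 10: x=3 → posterior Gamma(45, 29/2)
obs 11: x=1 → posterior Gamma(46, 31/2)
obs 12: x=3 → posterior Gamma(49, 33/2)

32/11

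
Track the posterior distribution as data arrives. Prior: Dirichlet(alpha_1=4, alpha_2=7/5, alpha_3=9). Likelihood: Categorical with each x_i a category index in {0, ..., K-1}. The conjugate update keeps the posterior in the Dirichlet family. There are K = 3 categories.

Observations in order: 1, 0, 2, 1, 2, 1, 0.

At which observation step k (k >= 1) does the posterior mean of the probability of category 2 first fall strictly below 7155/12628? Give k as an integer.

k = 2

obs 1: x=1 → posterior Dirichlet(4, 12/5, 9)
obs 2: x=0 → posterior Dirichlet(5, 12/5, 9)
obs 3: x=2 → posterior Dirichlet(5, 12/5, 10)
obs 4: x=1 → posterior Dirichlet(5, 17/5, 10)
obs 5: x=2 → posterior Dirichlet(5, 17/5, 11)
obs 6: x=1 → posterior Dirichlet(5, 22/5, 11)
obs 7: x=0 → posterior Dirichlet(6, 22/5, 11)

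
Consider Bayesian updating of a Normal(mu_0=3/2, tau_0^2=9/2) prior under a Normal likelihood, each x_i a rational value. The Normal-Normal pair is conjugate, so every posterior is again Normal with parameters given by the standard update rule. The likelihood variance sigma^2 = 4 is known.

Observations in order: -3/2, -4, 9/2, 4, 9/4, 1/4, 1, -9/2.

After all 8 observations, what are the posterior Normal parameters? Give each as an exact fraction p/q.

obs 1: x=-3/2 → posterior Normal(-3/34, 36/17)
obs 2: x=-4 → posterior Normal(-75/52, 18/13)
obs 3: x=9/2 → posterior Normal(3/35, 36/35)
obs 4: x=4 → posterior Normal(39/44, 9/11)
obs 5: x=9/4 → posterior Normal(237/212, 36/53)
obs 6: x=1/4 → posterior Normal(123/124, 18/31)
obs 7: x=1 → posterior Normal(141/142, 36/71)
obs 8: x=-9/2 → posterior Normal(3/8, 9/20)

mu_0=3/8, tau_0^2=9/20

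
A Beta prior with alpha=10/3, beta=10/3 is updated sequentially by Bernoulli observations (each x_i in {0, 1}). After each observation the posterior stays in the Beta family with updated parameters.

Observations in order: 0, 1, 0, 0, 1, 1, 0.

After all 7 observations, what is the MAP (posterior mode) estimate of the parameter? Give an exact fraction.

obs 1: x=0 → posterior Beta(10/3, 13/3)
obs 2: x=1 → posterior Beta(13/3, 13/3)
obs 3: x=0 → posterior Beta(13/3, 16/3)
obs 4: x=0 → posterior Beta(13/3, 19/3)
obs 5: x=1 → posterior Beta(16/3, 19/3)
obs 6: x=1 → posterior Beta(19/3, 19/3)
obs 7: x=0 → posterior Beta(19/3, 22/3)

16/35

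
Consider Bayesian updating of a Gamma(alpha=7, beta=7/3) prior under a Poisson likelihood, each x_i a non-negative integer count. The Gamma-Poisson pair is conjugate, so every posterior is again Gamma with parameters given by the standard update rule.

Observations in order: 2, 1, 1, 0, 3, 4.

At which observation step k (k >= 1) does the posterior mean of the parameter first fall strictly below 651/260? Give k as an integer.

k = 2

obs 1: x=2 → posterior Gamma(9, 10/3)
obs 2: x=1 → posterior Gamma(10, 13/3)
obs 3: x=1 → posterior Gamma(11, 16/3)
obs 4: x=0 → posterior Gamma(11, 19/3)
obs 5: x=3 → posterior Gamma(14, 22/3)
obs 6: x=4 → posterior Gamma(18, 25/3)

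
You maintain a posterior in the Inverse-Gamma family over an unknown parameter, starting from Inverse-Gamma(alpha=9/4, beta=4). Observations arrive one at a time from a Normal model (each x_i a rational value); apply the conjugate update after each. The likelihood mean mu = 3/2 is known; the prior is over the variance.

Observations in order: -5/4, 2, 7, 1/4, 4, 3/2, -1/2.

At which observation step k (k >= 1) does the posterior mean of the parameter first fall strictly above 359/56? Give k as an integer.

k = 3

obs 1: x=-5/4 → posterior Inverse-Gamma(11/4, 249/32)
obs 2: x=2 → posterior Inverse-Gamma(13/4, 253/32)
obs 3: x=7 → posterior Inverse-Gamma(15/4, 737/32)
obs 4: x=1/4 → posterior Inverse-Gamma(17/4, 381/16)
obs 5: x=4 → posterior Inverse-Gamma(19/4, 431/16)
obs 6: x=3/2 → posterior Inverse-Gamma(21/4, 431/16)
obs 7: x=-1/2 → posterior Inverse-Gamma(23/4, 463/16)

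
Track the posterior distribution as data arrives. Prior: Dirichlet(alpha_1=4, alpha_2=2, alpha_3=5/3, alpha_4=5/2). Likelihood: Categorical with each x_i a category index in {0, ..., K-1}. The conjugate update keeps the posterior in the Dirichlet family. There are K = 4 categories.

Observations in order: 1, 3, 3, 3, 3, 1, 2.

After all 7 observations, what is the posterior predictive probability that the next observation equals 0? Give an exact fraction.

obs 1: x=1 → posterior Dirichlet(4, 3, 5/3, 5/2)
obs 2: x=3 → posterior Dirichlet(4, 3, 5/3, 7/2)
obs 3: x=3 → posterior Dirichlet(4, 3, 5/3, 9/2)
obs 4: x=3 → posterior Dirichlet(4, 3, 5/3, 11/2)
obs 5: x=3 → posterior Dirichlet(4, 3, 5/3, 13/2)
obs 6: x=1 → posterior Dirichlet(4, 4, 5/3, 13/2)
obs 7: x=2 → posterior Dirichlet(4, 4, 8/3, 13/2)

24/103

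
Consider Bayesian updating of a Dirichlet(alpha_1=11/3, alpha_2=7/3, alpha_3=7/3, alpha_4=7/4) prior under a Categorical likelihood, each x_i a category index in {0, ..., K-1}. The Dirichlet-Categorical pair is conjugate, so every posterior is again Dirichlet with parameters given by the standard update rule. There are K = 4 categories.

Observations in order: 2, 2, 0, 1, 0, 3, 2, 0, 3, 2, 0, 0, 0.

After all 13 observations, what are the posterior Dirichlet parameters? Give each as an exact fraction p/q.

obs 1: x=2 → posterior Dirichlet(11/3, 7/3, 10/3, 7/4)
obs 2: x=2 → posterior Dirichlet(11/3, 7/3, 13/3, 7/4)
obs 3: x=0 → posterior Dirichlet(14/3, 7/3, 13/3, 7/4)
obs 4: x=1 → posterior Dirichlet(14/3, 10/3, 13/3, 7/4)
obs 5: x=0 → posterior Dirichlet(17/3, 10/3, 13/3, 7/4)
obs 6: x=3 → posterior Dirichlet(17/3, 10/3, 13/3, 11/4)
obs 7: x=2 → posterior Dirichlet(17/3, 10/3, 16/3, 11/4)
obs 8: x=0 → posterior Dirichlet(20/3, 10/3, 16/3, 11/4)
obs 9: x=3 → posterior Dirichlet(20/3, 10/3, 16/3, 15/4)
obs 10: x=2 → posterior Dirichlet(20/3, 10/3, 19/3, 15/4)
obs 11: x=0 → posterior Dirichlet(23/3, 10/3, 19/3, 15/4)
obs 12: x=0 → posterior Dirichlet(26/3, 10/3, 19/3, 15/4)
obs 13: x=0 → posterior Dirichlet(29/3, 10/3, 19/3, 15/4)

alpha_1=29/3, alpha_2=10/3, alpha_3=19/3, alpha_4=15/4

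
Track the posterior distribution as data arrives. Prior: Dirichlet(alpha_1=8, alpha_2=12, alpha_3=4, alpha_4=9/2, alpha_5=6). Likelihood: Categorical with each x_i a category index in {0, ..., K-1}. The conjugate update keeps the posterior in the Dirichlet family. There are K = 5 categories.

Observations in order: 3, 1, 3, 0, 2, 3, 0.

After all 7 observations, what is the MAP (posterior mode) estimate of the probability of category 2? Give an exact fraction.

obs 1: x=3 → posterior Dirichlet(8, 12, 4, 11/2, 6)
obs 2: x=1 → posterior Dirichlet(8, 13, 4, 11/2, 6)
obs 3: x=3 → posterior Dirichlet(8, 13, 4, 13/2, 6)
obs 4: x=0 → posterior Dirichlet(9, 13, 4, 13/2, 6)
obs 5: x=2 → posterior Dirichlet(9, 13, 5, 13/2, 6)
obs 6: x=3 → posterior Dirichlet(9, 13, 5, 15/2, 6)
obs 7: x=0 → posterior Dirichlet(10, 13, 5, 15/2, 6)

8/73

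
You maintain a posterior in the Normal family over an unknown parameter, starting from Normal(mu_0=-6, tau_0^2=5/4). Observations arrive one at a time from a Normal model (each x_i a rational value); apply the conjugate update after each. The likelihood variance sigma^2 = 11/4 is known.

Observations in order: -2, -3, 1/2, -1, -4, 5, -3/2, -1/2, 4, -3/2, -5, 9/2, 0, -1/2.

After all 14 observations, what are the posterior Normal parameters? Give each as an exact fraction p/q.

mu_0=-91/81, tau_0^2=55/324

obs 1: x=-2 → posterior Normal(-19/4, 55/64)
obs 2: x=-3 → posterior Normal(-13/3, 55/84)
obs 3: x=1/2 → posterior Normal(-177/52, 55/104)
obs 4: x=-1 → posterior Normal(-187/62, 55/124)
obs 5: x=-4 → posterior Normal(-227/72, 55/144)
obs 6: x=5 → posterior Normal(-177/82, 55/164)
obs 7: x=-3/2 → posterior Normal(-48/23, 55/184)
obs 8: x=-1/2 → posterior Normal(-197/102, 55/204)
obs 9: x=4 → posterior Normal(-157/112, 55/224)
obs 10: x=-3/2 → posterior Normal(-86/61, 55/244)
obs 11: x=-5 → posterior Normal(-37/22, 5/24)
obs 12: x=9/2 → posterior Normal(-177/142, 55/284)
obs 13: x=0 → posterior Normal(-177/152, 55/304)
obs 14: x=-1/2 → posterior Normal(-91/81, 55/324)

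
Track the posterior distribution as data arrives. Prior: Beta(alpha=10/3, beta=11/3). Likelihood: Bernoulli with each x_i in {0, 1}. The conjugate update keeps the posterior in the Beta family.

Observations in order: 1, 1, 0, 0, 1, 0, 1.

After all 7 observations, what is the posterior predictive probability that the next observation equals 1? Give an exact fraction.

obs 1: x=1 → posterior Beta(13/3, 11/3)
obs 2: x=1 → posterior Beta(16/3, 11/3)
obs 3: x=0 → posterior Beta(16/3, 14/3)
obs 4: x=0 → posterior Beta(16/3, 17/3)
obs 5: x=1 → posterior Beta(19/3, 17/3)
obs 6: x=0 → posterior Beta(19/3, 20/3)
obs 7: x=1 → posterior Beta(22/3, 20/3)

11/21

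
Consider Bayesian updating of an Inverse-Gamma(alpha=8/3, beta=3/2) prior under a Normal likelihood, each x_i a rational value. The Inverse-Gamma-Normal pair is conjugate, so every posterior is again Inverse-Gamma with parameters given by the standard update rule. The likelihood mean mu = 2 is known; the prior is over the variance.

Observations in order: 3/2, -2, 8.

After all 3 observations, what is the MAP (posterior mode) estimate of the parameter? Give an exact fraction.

obs 1: x=3/2 → posterior Inverse-Gamma(19/6, 13/8)
obs 2: x=-2 → posterior Inverse-Gamma(11/3, 77/8)
obs 3: x=8 → posterior Inverse-Gamma(25/6, 221/8)

663/124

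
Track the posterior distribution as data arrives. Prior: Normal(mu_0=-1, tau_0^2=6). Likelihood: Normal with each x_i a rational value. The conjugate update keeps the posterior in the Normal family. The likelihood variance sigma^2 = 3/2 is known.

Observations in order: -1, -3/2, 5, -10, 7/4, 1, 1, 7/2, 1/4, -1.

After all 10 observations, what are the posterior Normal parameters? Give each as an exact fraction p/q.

mu_0=-5/41, tau_0^2=6/41

obs 1: x=-1 → posterior Normal(-1, 6/5)
obs 2: x=-3/2 → posterior Normal(-11/9, 2/3)
obs 3: x=5 → posterior Normal(9/13, 6/13)
obs 4: x=-10 → posterior Normal(-31/17, 6/17)
obs 5: x=7/4 → posterior Normal(-8/7, 2/7)
obs 6: x=1 → posterior Normal(-4/5, 6/25)
obs 7: x=1 → posterior Normal(-16/29, 6/29)
obs 8: x=7/2 → posterior Normal(-2/33, 2/11)
obs 9: x=1/4 → posterior Normal(-1/37, 6/37)
obs 10: x=-1 → posterior Normal(-5/41, 6/41)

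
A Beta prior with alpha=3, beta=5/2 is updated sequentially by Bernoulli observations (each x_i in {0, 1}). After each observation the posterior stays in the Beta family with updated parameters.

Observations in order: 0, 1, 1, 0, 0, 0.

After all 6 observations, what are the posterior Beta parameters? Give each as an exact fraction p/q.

obs 1: x=0 → posterior Beta(3, 7/2)
obs 2: x=1 → posterior Beta(4, 7/2)
obs 3: x=1 → posterior Beta(5, 7/2)
obs 4: x=0 → posterior Beta(5, 9/2)
obs 5: x=0 → posterior Beta(5, 11/2)
obs 6: x=0 → posterior Beta(5, 13/2)

alpha=5, beta=13/2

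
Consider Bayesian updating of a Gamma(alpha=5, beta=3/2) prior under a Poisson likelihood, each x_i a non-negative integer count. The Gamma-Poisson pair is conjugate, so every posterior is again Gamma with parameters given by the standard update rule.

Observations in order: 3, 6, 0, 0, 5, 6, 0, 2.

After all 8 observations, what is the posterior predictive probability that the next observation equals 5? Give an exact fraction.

966622490693470177347895881946331678752/10828184007940049567880119778320752194069

obs 1: x=3 → posterior Gamma(8, 5/2)
obs 2: x=6 → posterior Gamma(14, 7/2)
obs 3: x=0 → posterior Gamma(14, 9/2)
obs 4: x=0 → posterior Gamma(14, 11/2)
obs 5: x=5 → posterior Gamma(19, 13/2)
obs 6: x=6 → posterior Gamma(25, 15/2)
obs 7: x=0 → posterior Gamma(25, 17/2)
obs 8: x=2 → posterior Gamma(27, 19/2)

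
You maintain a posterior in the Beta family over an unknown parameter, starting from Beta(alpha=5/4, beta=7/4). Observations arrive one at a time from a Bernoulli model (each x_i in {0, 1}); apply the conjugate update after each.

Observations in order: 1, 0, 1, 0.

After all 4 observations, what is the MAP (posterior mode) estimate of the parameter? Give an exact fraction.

obs 1: x=1 → posterior Beta(9/4, 7/4)
obs 2: x=0 → posterior Beta(9/4, 11/4)
obs 3: x=1 → posterior Beta(13/4, 11/4)
obs 4: x=0 → posterior Beta(13/4, 15/4)

9/20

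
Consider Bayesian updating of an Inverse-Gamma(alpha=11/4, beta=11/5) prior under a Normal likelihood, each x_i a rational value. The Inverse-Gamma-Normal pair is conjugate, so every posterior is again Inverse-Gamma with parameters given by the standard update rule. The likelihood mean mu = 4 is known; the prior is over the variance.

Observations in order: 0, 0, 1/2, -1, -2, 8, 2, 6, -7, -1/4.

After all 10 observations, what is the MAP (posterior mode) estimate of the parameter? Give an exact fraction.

21817/1400

obs 1: x=0 → posterior Inverse-Gamma(13/4, 51/5)
obs 2: x=0 → posterior Inverse-Gamma(15/4, 91/5)
obs 3: x=1/2 → posterior Inverse-Gamma(17/4, 973/40)
obs 4: x=-1 → posterior Inverse-Gamma(19/4, 1473/40)
obs 5: x=-2 → posterior Inverse-Gamma(21/4, 2193/40)
obs 6: x=8 → posterior Inverse-Gamma(23/4, 2513/40)
obs 7: x=2 → posterior Inverse-Gamma(25/4, 2593/40)
obs 8: x=6 → posterior Inverse-Gamma(27/4, 2673/40)
obs 9: x=-7 → posterior Inverse-Gamma(29/4, 5093/40)
obs 10: x=-1/4 → posterior Inverse-Gamma(31/4, 21817/160)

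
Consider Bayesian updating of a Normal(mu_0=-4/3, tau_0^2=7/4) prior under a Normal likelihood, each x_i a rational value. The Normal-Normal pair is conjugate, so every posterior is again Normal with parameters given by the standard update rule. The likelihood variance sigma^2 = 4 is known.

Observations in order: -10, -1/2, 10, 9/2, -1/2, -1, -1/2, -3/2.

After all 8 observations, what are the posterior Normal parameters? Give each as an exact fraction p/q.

obs 1: x=-10 → posterior Normal(-274/69, 28/23)
obs 2: x=-1/2 → posterior Normal(-569/180, 14/15)
obs 3: x=10 → posterior Normal(-149/222, 28/37)
obs 4: x=9/2 → posterior Normal(5/33, 7/11)
obs 5: x=-1/2 → posterior Normal(19/306, 28/51)
obs 6: x=-1 → posterior Normal(-23/348, 14/29)
obs 7: x=-1/2 → posterior Normal(-22/195, 28/65)
obs 8: x=-3/2 → posterior Normal(-107/432, 7/18)

mu_0=-107/432, tau_0^2=7/18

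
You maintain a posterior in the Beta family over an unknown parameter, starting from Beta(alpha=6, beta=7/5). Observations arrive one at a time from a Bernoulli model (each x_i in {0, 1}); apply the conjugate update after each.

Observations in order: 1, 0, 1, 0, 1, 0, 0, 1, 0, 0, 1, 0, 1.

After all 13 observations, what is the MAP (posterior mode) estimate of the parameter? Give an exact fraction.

obs 1: x=1 → posterior Beta(7, 7/5)
obs 2: x=0 → posterior Beta(7, 12/5)
obs 3: x=1 → posterior Beta(8, 12/5)
obs 4: x=0 → posterior Beta(8, 17/5)
obs 5: x=1 → posterior Beta(9, 17/5)
obs 6: x=0 → posterior Beta(9, 22/5)
obs 7: x=0 → posterior Beta(9, 27/5)
obs 8: x=1 → posterior Beta(10, 27/5)
obs 9: x=0 → posterior Beta(10, 32/5)
obs 10: x=0 → posterior Beta(10, 37/5)
obs 11: x=1 → posterior Beta(11, 37/5)
obs 12: x=0 → posterior Beta(11, 42/5)
obs 13: x=1 → posterior Beta(12, 42/5)

55/92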